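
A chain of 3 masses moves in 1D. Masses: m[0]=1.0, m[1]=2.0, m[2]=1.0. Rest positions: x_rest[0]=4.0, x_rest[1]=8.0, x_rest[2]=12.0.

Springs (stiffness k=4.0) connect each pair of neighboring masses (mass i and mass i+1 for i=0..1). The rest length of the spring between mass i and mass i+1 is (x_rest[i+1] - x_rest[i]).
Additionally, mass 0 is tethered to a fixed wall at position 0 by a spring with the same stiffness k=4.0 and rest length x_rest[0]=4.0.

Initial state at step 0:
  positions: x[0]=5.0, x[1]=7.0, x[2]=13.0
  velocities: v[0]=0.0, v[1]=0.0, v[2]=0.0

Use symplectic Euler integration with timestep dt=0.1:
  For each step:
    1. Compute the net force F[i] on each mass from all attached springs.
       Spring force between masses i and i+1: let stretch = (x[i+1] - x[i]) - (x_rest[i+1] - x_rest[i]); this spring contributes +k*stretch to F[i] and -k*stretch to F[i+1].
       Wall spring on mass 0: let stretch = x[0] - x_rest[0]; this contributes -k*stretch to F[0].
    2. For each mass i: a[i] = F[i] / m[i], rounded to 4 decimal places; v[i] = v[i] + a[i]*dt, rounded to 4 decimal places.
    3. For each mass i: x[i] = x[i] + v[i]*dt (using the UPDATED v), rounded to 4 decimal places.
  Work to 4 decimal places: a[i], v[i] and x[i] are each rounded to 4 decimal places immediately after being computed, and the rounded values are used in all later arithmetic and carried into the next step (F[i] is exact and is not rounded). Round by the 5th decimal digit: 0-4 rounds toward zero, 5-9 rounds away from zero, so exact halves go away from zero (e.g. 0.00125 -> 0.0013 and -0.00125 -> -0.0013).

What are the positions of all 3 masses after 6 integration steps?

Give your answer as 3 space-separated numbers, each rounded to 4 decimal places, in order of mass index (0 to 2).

Answer: 3.2716 8.2297 11.7246

Derivation:
Step 0: x=[5.0000 7.0000 13.0000] v=[0.0000 0.0000 0.0000]
Step 1: x=[4.8800 7.0800 12.9200] v=[-1.2000 0.8000 -0.8000]
Step 2: x=[4.6528 7.2328 12.7664] v=[-2.2720 1.5280 -1.5360]
Step 3: x=[4.3427 7.4447 12.5515] v=[-3.1011 2.1187 -2.1494]
Step 4: x=[3.9830 7.6967 12.2923] v=[-3.5974 2.5197 -2.5921]
Step 5: x=[3.6125 7.9663 12.0093] v=[-3.7051 2.6961 -2.8303]
Step 6: x=[3.2716 8.2297 11.7246] v=[-3.4086 2.6339 -2.8475]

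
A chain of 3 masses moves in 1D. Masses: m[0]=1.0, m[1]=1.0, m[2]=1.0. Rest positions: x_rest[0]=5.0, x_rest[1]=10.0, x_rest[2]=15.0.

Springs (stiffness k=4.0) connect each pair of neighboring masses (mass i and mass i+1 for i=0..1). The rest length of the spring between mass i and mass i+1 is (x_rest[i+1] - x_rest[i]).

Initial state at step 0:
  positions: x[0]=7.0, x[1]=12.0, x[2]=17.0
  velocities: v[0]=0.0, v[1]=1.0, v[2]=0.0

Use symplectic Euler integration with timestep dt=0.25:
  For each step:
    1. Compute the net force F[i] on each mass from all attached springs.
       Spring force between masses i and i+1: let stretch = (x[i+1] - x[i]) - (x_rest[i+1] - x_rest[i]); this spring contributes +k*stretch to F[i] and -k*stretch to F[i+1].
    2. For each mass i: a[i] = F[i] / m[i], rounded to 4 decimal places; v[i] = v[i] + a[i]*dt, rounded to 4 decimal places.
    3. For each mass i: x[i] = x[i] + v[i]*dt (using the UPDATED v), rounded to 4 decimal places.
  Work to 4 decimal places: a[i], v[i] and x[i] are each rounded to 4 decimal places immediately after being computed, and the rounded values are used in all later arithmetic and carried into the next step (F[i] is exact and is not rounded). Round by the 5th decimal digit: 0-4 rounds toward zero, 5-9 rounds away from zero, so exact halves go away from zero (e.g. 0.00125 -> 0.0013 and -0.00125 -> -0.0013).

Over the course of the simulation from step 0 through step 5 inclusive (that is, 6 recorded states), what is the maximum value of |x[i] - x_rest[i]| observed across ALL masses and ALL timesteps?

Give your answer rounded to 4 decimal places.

Step 0: x=[7.0000 12.0000 17.0000] v=[0.0000 1.0000 0.0000]
Step 1: x=[7.0000 12.2500 17.0000] v=[0.0000 1.0000 0.0000]
Step 2: x=[7.0625 12.3750 17.0625] v=[0.2500 0.5000 0.2500]
Step 3: x=[7.2031 12.3438 17.2031] v=[0.5625 -0.1250 0.5625]
Step 4: x=[7.3789 12.2422 17.3789] v=[0.7032 -0.4064 0.7032]
Step 5: x=[7.5205 12.2090 17.5205] v=[0.5665 -0.1330 0.5665]
Max displacement = 2.5205

Answer: 2.5205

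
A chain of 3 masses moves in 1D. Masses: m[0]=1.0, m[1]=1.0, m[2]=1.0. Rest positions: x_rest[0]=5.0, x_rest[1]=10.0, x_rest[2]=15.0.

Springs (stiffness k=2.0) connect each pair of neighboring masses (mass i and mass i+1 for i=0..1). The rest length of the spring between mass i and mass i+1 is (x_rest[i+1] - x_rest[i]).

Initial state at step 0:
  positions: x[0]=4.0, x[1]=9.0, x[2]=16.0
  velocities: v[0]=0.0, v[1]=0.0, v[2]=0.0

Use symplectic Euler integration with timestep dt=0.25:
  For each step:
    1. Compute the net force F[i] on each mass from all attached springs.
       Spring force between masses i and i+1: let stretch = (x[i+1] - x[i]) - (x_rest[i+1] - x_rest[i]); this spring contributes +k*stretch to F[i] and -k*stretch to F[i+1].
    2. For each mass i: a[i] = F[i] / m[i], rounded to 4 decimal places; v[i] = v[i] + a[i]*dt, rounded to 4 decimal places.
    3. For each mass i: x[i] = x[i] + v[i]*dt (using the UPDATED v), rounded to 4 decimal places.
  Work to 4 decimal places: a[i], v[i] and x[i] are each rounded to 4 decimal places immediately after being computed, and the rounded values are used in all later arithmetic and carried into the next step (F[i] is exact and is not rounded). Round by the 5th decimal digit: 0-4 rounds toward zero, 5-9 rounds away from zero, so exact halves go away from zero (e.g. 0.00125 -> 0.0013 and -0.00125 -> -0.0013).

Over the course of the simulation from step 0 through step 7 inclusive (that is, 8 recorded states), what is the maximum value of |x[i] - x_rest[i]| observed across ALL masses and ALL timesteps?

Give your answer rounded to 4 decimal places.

Step 0: x=[4.0000 9.0000 16.0000] v=[0.0000 0.0000 0.0000]
Step 1: x=[4.0000 9.2500 15.7500] v=[0.0000 1.0000 -1.0000]
Step 2: x=[4.0313 9.6563 15.3125] v=[0.1250 1.6250 -1.7500]
Step 3: x=[4.1407 10.0665 14.7930] v=[0.4375 1.6406 -2.0781]
Step 4: x=[4.3658 10.3268 14.3077] v=[0.9004 1.0410 -1.9414]
Step 5: x=[4.7110 10.3396 13.9497] v=[1.3809 0.0510 -1.4319]
Step 6: x=[5.1348 10.1000 13.7655] v=[1.6952 -0.9583 -0.7370]
Step 7: x=[5.5543 9.6980 13.7481] v=[1.6778 -1.6082 -0.0698]
Max displacement = 1.2519

Answer: 1.2519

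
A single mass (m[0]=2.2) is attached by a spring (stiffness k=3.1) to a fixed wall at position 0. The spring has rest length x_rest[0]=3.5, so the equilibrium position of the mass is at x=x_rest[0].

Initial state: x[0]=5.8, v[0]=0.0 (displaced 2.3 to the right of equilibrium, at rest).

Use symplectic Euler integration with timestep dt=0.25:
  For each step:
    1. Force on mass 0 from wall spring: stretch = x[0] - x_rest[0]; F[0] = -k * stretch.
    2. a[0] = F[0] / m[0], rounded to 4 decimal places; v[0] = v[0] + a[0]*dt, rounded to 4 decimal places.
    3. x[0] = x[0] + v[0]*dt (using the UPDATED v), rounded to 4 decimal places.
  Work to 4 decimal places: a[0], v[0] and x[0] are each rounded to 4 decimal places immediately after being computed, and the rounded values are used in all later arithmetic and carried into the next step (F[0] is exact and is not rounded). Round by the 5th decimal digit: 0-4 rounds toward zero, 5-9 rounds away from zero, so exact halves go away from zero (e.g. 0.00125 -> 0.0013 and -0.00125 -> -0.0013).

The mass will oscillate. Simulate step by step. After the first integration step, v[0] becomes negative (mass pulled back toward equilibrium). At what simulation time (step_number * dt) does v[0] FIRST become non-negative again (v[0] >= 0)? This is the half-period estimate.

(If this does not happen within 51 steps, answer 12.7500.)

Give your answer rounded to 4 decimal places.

Step 0: x=[5.8000] v=[0.0000]
Step 1: x=[5.5975] v=[-0.8102]
Step 2: x=[5.2102] v=[-1.5491]
Step 3: x=[4.6723] v=[-2.1516]
Step 4: x=[4.0312] v=[-2.5646]
Step 5: x=[3.3433] v=[-2.7517]
Step 6: x=[2.6692] v=[-2.6965]
Step 7: x=[2.0683] v=[-2.4038]
Step 8: x=[1.5934] v=[-1.8995]
Step 9: x=[1.2864] v=[-1.2279]
Step 10: x=[1.1744] v=[-0.4481]
Step 11: x=[1.2672] v=[0.3712]
First v>=0 after going negative at step 11, time=2.7500

Answer: 2.7500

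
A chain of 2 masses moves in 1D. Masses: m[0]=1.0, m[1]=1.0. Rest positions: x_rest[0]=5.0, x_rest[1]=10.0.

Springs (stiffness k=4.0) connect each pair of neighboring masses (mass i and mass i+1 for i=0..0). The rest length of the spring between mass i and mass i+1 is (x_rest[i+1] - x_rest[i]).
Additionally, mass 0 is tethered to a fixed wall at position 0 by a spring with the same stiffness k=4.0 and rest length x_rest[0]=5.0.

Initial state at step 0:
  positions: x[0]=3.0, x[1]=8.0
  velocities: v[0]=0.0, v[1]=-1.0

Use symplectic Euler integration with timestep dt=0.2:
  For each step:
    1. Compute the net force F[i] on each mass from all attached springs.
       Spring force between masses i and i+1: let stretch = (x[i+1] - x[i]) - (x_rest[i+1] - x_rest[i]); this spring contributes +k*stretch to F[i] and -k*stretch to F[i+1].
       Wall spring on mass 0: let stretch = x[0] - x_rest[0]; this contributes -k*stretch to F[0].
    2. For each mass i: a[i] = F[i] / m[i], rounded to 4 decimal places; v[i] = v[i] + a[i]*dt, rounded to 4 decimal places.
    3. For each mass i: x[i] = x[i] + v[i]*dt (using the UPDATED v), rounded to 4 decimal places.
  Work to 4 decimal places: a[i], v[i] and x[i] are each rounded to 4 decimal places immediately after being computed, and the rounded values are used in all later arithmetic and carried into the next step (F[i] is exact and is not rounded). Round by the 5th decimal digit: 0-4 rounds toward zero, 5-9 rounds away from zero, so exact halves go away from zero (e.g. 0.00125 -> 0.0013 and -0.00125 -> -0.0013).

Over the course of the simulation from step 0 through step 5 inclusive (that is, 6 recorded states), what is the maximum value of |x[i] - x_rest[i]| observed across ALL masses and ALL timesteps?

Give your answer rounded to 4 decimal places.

Answer: 2.3168

Derivation:
Step 0: x=[3.0000 8.0000] v=[0.0000 -1.0000]
Step 1: x=[3.3200 7.8000] v=[1.6000 -1.0000]
Step 2: x=[3.8256 7.6832] v=[2.5280 -0.5840]
Step 3: x=[4.3363 7.7492] v=[2.5536 0.3299]
Step 4: x=[4.6993 8.0691] v=[1.8149 1.5996]
Step 5: x=[4.8496 8.6499] v=[0.7513 2.9038]
Max displacement = 2.3168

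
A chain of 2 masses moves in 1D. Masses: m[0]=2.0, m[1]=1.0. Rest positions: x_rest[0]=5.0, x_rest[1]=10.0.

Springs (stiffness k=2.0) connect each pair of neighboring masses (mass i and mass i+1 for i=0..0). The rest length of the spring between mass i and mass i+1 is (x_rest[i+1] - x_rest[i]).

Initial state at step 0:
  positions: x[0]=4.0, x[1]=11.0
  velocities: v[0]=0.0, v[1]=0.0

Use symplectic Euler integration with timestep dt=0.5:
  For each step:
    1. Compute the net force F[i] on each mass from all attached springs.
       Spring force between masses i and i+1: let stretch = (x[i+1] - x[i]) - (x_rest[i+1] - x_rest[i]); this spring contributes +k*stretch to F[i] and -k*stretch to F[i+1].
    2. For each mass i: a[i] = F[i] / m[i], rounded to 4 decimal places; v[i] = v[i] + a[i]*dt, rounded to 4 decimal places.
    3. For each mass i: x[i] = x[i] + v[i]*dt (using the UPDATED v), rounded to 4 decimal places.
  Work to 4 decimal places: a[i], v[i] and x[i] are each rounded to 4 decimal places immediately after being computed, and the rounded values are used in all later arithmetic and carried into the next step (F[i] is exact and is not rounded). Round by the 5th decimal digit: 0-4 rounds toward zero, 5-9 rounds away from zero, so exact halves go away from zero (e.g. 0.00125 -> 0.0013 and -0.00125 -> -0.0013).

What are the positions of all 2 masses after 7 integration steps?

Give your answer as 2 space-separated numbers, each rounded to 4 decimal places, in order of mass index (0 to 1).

Answer: 3.9958 11.0087

Derivation:
Step 0: x=[4.0000 11.0000] v=[0.0000 0.0000]
Step 1: x=[4.5000 10.0000] v=[1.0000 -2.0000]
Step 2: x=[5.1250 8.7500] v=[1.2500 -2.5000]
Step 3: x=[5.4063 8.1875] v=[0.5625 -1.1250]
Step 4: x=[5.1329 8.7344] v=[-0.5469 1.0938]
Step 5: x=[4.5098 9.9806] v=[-1.2462 2.4923]
Step 6: x=[4.0044 10.9914] v=[-1.0108 2.0215]
Step 7: x=[3.9958 11.0087] v=[-0.0173 0.0345]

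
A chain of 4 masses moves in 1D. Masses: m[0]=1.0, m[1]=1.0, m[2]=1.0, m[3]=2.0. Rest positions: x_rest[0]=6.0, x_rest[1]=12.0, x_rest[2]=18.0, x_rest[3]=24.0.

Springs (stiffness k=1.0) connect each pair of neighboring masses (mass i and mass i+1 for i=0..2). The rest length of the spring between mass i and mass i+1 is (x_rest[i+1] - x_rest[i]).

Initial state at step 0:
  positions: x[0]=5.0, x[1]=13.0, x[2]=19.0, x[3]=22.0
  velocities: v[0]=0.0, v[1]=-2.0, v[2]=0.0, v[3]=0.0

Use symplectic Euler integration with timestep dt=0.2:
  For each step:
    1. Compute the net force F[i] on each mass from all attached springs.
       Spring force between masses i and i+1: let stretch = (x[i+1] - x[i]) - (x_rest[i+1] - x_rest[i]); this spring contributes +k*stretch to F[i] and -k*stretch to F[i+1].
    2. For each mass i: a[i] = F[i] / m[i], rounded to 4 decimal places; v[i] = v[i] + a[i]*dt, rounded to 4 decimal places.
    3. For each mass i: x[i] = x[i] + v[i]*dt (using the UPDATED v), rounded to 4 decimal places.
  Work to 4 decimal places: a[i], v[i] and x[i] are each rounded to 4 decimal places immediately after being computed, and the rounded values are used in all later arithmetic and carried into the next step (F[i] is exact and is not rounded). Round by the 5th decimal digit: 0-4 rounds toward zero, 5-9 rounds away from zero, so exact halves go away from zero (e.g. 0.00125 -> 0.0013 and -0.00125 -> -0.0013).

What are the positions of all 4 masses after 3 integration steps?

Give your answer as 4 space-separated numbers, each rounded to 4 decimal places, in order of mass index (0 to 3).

Answer: 5.3864 11.4679 18.2619 22.3419

Derivation:
Step 0: x=[5.0000 13.0000 19.0000 22.0000] v=[0.0000 -2.0000 0.0000 0.0000]
Step 1: x=[5.0800 12.5200 18.8800 22.0600] v=[0.4000 -2.4000 -0.6000 0.3000]
Step 2: x=[5.2176 11.9968 18.6328 22.1764] v=[0.6880 -2.6160 -1.2360 0.5820]
Step 3: x=[5.3864 11.4679 18.2619 22.3419] v=[0.8438 -2.6446 -1.8545 0.8276]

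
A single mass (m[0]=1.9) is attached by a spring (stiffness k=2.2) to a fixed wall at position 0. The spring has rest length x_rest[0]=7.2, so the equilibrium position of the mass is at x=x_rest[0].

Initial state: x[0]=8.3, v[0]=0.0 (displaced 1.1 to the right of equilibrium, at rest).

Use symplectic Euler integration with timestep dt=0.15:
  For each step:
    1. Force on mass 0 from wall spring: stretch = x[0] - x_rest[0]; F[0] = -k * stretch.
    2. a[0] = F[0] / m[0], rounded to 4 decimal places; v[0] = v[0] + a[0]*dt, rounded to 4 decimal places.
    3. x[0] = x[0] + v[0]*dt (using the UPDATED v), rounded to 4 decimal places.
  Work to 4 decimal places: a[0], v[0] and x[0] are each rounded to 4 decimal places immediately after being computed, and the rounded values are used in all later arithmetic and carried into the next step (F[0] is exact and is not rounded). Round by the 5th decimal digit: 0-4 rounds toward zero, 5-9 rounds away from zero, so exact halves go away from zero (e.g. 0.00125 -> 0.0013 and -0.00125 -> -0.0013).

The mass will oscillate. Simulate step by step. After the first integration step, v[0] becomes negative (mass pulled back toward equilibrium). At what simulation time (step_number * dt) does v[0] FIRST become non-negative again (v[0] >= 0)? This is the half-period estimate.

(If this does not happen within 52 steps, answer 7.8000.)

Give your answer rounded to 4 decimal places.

Answer: 3.0000

Derivation:
Step 0: x=[8.3000] v=[0.0000]
Step 1: x=[8.2713] v=[-0.1911]
Step 2: x=[8.2147] v=[-0.3772]
Step 3: x=[8.1317] v=[-0.5534]
Step 4: x=[8.0244] v=[-0.7152]
Step 5: x=[7.8956] v=[-0.8584]
Step 6: x=[7.7487] v=[-0.9792]
Step 7: x=[7.5875] v=[-1.0745]
Step 8: x=[7.4162] v=[-1.1418]
Step 9: x=[7.2393] v=[-1.1793]
Step 10: x=[7.0614] v=[-1.1861]
Step 11: x=[6.8871] v=[-1.1620]
Step 12: x=[6.7209] v=[-1.1077]
Step 13: x=[6.5672] v=[-1.0245]
Step 14: x=[6.4300] v=[-0.9146]
Step 15: x=[6.3129] v=[-0.7809]
Step 16: x=[6.2189] v=[-0.6268]
Step 17: x=[6.1504] v=[-0.4564]
Step 18: x=[6.1093] v=[-0.2741]
Step 19: x=[6.0966] v=[-0.0847]
Step 20: x=[6.1126] v=[0.1069]
First v>=0 after going negative at step 20, time=3.0000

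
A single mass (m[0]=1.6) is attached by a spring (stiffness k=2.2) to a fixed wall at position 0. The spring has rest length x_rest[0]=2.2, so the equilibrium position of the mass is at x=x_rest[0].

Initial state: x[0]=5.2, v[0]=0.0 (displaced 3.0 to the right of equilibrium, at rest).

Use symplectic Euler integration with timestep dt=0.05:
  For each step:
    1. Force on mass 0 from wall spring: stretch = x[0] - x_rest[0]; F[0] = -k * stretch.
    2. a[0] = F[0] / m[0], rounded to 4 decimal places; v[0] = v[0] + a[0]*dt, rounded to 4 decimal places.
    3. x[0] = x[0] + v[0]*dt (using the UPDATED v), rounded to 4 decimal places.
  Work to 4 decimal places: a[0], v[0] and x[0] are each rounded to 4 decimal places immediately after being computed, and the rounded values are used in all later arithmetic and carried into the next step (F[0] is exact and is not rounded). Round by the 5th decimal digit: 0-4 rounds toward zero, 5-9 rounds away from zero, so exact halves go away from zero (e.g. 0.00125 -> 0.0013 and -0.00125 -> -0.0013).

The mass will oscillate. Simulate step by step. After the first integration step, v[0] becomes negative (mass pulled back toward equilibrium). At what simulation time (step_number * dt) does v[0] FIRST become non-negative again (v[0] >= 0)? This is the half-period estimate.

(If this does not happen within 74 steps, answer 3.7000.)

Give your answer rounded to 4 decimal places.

Step 0: x=[5.2000] v=[0.0000]
Step 1: x=[5.1897] v=[-0.2063]
Step 2: x=[5.1691] v=[-0.4118]
Step 3: x=[5.1383] v=[-0.6159]
Step 4: x=[5.0974] v=[-0.8179]
Step 5: x=[5.0465] v=[-1.0171]
Step 6: x=[4.9859] v=[-1.2128]
Step 7: x=[4.9157] v=[-1.4043]
Step 8: x=[4.8362] v=[-1.5910]
Step 9: x=[4.7476] v=[-1.7722]
Step 10: x=[4.6502] v=[-1.9474]
Step 11: x=[4.5444] v=[-2.1159]
Step 12: x=[4.4305] v=[-2.2771]
Step 13: x=[4.3090] v=[-2.4304]
Step 14: x=[4.1802] v=[-2.5754]
Step 15: x=[4.0446] v=[-2.7115]
Step 16: x=[3.9027] v=[-2.8383]
Step 17: x=[3.7549] v=[-2.9554]
Step 18: x=[3.6018] v=[-3.0623]
Step 19: x=[3.4439] v=[-3.1587]
Step 20: x=[3.2817] v=[-3.2442]
Step 21: x=[3.1158] v=[-3.3186]
Step 22: x=[2.9467] v=[-3.3816]
Step 23: x=[2.7751] v=[-3.4329]
Step 24: x=[2.6015] v=[-3.4724]
Step 25: x=[2.4265] v=[-3.5000]
Step 26: x=[2.2507] v=[-3.5156]
Step 27: x=[2.0747] v=[-3.5191]
Step 28: x=[1.8992] v=[-3.5105]
Step 29: x=[1.7247] v=[-3.4898]
Step 30: x=[1.5518] v=[-3.4571]
Step 31: x=[1.3812] v=[-3.4125]
Step 32: x=[1.2134] v=[-3.3562]
Step 33: x=[1.0490] v=[-3.2884]
Step 34: x=[0.8885] v=[-3.2093]
Step 35: x=[0.7325] v=[-3.1191]
Step 36: x=[0.5816] v=[-3.0182]
Step 37: x=[0.4363] v=[-2.9069]
Step 38: x=[0.2970] v=[-2.7856]
Step 39: x=[0.1643] v=[-2.6548]
Step 40: x=[0.0386] v=[-2.5148]
Step 41: x=[-0.0797] v=[-2.3662]
Step 42: x=[-0.1902] v=[-2.2095]
Step 43: x=[-0.2925] v=[-2.0452]
Step 44: x=[-0.3862] v=[-1.8738]
Step 45: x=[-0.4710] v=[-1.6960]
Step 46: x=[-0.5466] v=[-1.5124]
Step 47: x=[-0.6128] v=[-1.3236]
Step 48: x=[-0.6693] v=[-1.1302]
Step 49: x=[-0.7159] v=[-0.9329]
Step 50: x=[-0.7525] v=[-0.7324]
Step 51: x=[-0.7790] v=[-0.5294]
Step 52: x=[-0.7952] v=[-0.3246]
Step 53: x=[-0.8011] v=[-0.1187]
Step 54: x=[-0.7967] v=[0.0876]
First v>=0 after going negative at step 54, time=2.7000

Answer: 2.7000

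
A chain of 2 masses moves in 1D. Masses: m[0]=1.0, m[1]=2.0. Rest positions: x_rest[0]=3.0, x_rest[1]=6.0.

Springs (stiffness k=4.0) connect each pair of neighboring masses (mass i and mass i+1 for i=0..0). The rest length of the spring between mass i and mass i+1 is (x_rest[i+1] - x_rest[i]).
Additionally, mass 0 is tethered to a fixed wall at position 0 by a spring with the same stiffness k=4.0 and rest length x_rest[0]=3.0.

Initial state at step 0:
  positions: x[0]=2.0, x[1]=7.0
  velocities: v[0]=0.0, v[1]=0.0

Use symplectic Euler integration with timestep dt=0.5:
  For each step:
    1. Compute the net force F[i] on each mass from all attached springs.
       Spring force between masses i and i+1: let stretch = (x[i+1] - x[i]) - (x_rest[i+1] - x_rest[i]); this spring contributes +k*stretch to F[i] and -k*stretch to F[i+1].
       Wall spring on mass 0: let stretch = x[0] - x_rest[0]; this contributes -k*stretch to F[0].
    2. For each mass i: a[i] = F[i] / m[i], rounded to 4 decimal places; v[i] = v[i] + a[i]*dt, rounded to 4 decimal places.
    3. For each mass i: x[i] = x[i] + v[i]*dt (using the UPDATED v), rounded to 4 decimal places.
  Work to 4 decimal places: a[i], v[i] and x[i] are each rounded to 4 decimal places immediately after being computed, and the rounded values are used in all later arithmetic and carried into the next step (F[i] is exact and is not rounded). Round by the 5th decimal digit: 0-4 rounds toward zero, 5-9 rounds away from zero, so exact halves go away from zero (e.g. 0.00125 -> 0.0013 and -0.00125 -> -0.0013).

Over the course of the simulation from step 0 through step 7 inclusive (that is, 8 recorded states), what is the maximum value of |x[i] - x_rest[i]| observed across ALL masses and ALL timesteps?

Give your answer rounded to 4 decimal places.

Answer: 2.3125

Derivation:
Step 0: x=[2.0000 7.0000] v=[0.0000 0.0000]
Step 1: x=[5.0000 6.0000] v=[6.0000 -2.0000]
Step 2: x=[4.0000 6.0000] v=[-2.0000 0.0000]
Step 3: x=[1.0000 6.5000] v=[-6.0000 1.0000]
Step 4: x=[2.5000 5.7500] v=[3.0000 -1.5000]
Step 5: x=[4.7500 4.8750] v=[4.5000 -1.7500]
Step 6: x=[2.3750 5.4375] v=[-4.7500 1.1250]
Step 7: x=[0.6875 5.9688] v=[-3.3750 1.0625]
Max displacement = 2.3125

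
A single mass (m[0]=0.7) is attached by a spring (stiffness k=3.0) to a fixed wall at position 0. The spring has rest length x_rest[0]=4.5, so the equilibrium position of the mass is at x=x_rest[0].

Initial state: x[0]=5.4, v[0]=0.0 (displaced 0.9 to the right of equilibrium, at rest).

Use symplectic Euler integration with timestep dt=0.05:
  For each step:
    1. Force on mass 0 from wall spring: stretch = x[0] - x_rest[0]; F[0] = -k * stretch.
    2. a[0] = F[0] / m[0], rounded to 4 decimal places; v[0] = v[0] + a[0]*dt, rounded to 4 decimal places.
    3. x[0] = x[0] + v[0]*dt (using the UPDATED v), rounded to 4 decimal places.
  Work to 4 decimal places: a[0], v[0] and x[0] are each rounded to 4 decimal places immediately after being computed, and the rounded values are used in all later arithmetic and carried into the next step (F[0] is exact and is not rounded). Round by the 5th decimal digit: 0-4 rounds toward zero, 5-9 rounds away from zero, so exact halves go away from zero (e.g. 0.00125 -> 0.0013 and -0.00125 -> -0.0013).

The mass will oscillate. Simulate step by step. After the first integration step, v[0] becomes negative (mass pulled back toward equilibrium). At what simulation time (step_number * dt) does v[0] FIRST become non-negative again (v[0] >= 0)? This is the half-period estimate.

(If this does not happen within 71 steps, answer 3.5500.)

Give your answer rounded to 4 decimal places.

Step 0: x=[5.4000] v=[0.0000]
Step 1: x=[5.3904] v=[-0.1929]
Step 2: x=[5.3712] v=[-0.3837]
Step 3: x=[5.3427] v=[-0.5704]
Step 4: x=[5.3052] v=[-0.7510]
Step 5: x=[5.2590] v=[-0.9235]
Step 6: x=[5.2047] v=[-1.0861]
Step 7: x=[5.1428] v=[-1.2371]
Step 8: x=[5.0741] v=[-1.3748]
Step 9: x=[4.9992] v=[-1.4978]
Step 10: x=[4.9190] v=[-1.6048]
Step 11: x=[4.8343] v=[-1.6946]
Step 12: x=[4.7460] v=[-1.7662]
Step 13: x=[4.6551] v=[-1.8189]
Step 14: x=[4.5625] v=[-1.8521]
Step 15: x=[4.4692] v=[-1.8655]
Step 16: x=[4.3763] v=[-1.8589]
Step 17: x=[4.2847] v=[-1.8324]
Step 18: x=[4.1954] v=[-1.7863]
Step 19: x=[4.1094] v=[-1.7210]
Step 20: x=[4.0275] v=[-1.6373]
Step 21: x=[3.9507] v=[-1.5361]
Step 22: x=[3.8798] v=[-1.4184]
Step 23: x=[3.8155] v=[-1.2855]
Step 24: x=[3.7586] v=[-1.1388]
Step 25: x=[3.7096] v=[-0.9799]
Step 26: x=[3.6691] v=[-0.8105]
Step 27: x=[3.6375] v=[-0.6325]
Step 28: x=[3.6151] v=[-0.4477]
Step 29: x=[3.6022] v=[-0.2581]
Step 30: x=[3.5989] v=[-0.0657]
Step 31: x=[3.6053] v=[0.1274]
First v>=0 after going negative at step 31, time=1.5500

Answer: 1.5500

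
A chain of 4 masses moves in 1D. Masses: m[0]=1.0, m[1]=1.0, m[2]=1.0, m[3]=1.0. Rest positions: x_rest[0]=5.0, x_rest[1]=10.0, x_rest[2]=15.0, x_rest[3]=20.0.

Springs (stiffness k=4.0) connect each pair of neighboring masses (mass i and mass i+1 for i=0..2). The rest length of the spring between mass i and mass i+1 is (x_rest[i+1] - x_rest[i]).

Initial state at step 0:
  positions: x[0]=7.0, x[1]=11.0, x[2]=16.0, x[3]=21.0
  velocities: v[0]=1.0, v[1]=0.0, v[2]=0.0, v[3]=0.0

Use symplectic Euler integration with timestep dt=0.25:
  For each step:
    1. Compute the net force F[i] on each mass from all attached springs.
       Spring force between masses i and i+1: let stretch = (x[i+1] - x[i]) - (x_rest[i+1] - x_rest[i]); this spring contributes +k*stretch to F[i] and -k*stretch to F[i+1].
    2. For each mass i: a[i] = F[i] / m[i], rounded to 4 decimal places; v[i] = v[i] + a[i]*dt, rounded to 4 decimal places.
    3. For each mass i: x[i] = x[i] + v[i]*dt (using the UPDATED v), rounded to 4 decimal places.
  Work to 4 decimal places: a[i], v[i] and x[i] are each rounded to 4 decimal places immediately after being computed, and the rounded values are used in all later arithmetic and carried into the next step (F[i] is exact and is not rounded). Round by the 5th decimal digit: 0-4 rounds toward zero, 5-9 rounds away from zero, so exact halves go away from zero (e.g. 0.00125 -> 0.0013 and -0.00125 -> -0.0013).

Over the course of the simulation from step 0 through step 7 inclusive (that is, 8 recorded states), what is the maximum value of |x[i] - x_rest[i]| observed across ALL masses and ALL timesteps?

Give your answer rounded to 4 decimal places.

Step 0: x=[7.0000 11.0000 16.0000 21.0000] v=[1.0000 0.0000 0.0000 0.0000]
Step 1: x=[7.0000 11.2500 16.0000 21.0000] v=[0.0000 1.0000 0.0000 0.0000]
Step 2: x=[6.8125 11.6250 16.0625 21.0000] v=[-0.7500 1.5000 0.2500 0.0000]
Step 3: x=[6.5781 11.9063 16.2500 21.0156] v=[-0.9375 1.1250 0.7500 0.0625]
Step 4: x=[6.4258 11.9414 16.5430 21.0898] v=[-0.6093 0.1405 1.1719 0.2969]
Step 5: x=[6.4024 11.7480 16.8223 21.2773] v=[-0.0937 -0.7735 1.1171 0.7501]
Step 6: x=[6.4654 11.4868 16.9468 21.6011] v=[0.2519 -1.0448 0.4978 1.2951]
Step 7: x=[6.5337 11.3353 16.8698 22.0113] v=[0.2733 -0.6062 -0.3079 1.6408]
Max displacement = 2.0113

Answer: 2.0113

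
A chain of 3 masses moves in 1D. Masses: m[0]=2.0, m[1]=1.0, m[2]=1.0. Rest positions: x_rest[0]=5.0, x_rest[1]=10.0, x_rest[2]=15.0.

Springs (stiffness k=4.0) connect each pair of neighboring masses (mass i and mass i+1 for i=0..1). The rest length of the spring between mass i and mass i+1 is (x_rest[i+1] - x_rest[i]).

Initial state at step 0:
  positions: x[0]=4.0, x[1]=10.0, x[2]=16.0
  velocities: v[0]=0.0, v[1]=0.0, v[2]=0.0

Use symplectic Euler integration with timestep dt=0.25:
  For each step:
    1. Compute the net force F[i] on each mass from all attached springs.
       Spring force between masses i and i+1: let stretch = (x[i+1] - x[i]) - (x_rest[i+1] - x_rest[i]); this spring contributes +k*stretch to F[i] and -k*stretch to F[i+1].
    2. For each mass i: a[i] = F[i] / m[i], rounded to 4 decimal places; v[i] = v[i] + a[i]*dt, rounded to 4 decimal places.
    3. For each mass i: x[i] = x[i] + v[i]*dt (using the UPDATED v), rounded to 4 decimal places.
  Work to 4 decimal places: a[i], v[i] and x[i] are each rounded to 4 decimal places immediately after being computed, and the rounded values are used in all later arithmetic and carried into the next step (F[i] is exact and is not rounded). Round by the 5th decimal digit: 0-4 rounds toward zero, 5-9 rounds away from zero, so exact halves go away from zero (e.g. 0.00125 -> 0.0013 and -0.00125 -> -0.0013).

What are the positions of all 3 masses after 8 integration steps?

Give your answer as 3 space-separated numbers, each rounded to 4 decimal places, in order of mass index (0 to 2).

Step 0: x=[4.0000 10.0000 16.0000] v=[0.0000 0.0000 0.0000]
Step 1: x=[4.1250 10.0000 15.7500] v=[0.5000 0.0000 -1.0000]
Step 2: x=[4.3594 9.9688 15.3125] v=[0.9375 -0.1250 -1.7500]
Step 3: x=[4.6700 9.8711 14.7891] v=[1.2422 -0.3907 -2.0937]
Step 4: x=[5.0057 9.7027 14.2862] v=[1.3428 -0.6738 -2.0117]
Step 5: x=[5.3035 9.5059 13.8874] v=[1.1913 -0.7873 -1.5952]
Step 6: x=[5.5016 9.3539 13.6432] v=[0.7925 -0.6082 -0.9767]
Step 7: x=[5.5563 9.3111 13.5767] v=[0.2187 -0.1712 -0.2660]
Step 8: x=[5.4553 9.3960 13.6938] v=[-0.4039 0.3396 0.4684]

Answer: 5.4553 9.3960 13.6938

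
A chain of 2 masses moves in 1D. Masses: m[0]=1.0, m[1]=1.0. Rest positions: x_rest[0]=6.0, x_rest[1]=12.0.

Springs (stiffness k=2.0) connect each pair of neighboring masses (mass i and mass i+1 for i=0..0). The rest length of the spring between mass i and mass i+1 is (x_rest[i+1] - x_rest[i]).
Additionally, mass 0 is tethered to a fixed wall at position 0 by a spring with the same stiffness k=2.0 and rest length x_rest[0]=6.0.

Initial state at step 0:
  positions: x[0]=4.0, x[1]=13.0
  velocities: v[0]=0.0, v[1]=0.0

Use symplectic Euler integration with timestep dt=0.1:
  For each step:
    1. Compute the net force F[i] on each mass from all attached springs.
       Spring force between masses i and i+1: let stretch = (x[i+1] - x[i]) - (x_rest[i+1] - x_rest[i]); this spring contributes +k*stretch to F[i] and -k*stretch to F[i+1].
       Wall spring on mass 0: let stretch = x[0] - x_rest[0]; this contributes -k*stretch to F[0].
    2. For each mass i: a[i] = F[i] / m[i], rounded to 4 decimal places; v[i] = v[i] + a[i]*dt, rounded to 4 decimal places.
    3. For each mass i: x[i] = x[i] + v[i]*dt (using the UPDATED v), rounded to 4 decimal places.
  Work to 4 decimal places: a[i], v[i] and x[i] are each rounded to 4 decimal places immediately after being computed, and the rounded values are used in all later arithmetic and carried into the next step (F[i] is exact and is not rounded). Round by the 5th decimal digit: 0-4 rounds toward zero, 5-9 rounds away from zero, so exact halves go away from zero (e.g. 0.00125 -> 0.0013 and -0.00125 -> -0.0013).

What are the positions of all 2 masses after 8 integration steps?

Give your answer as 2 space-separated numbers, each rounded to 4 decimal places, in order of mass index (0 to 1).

Answer: 6.6268 11.4386

Derivation:
Step 0: x=[4.0000 13.0000] v=[0.0000 0.0000]
Step 1: x=[4.1000 12.9400] v=[1.0000 -0.6000]
Step 2: x=[4.2948 12.8232] v=[1.9480 -1.1680]
Step 3: x=[4.5743 12.6558] v=[2.7947 -1.6737]
Step 4: x=[4.9239 12.4468] v=[3.4961 -2.0900]
Step 5: x=[5.3255 12.2073] v=[4.0159 -2.3946]
Step 6: x=[5.7582 11.9502] v=[4.3272 -2.5710]
Step 7: x=[6.1996 11.6893] v=[4.4140 -2.6094]
Step 8: x=[6.6268 11.4386] v=[4.2720 -2.5073]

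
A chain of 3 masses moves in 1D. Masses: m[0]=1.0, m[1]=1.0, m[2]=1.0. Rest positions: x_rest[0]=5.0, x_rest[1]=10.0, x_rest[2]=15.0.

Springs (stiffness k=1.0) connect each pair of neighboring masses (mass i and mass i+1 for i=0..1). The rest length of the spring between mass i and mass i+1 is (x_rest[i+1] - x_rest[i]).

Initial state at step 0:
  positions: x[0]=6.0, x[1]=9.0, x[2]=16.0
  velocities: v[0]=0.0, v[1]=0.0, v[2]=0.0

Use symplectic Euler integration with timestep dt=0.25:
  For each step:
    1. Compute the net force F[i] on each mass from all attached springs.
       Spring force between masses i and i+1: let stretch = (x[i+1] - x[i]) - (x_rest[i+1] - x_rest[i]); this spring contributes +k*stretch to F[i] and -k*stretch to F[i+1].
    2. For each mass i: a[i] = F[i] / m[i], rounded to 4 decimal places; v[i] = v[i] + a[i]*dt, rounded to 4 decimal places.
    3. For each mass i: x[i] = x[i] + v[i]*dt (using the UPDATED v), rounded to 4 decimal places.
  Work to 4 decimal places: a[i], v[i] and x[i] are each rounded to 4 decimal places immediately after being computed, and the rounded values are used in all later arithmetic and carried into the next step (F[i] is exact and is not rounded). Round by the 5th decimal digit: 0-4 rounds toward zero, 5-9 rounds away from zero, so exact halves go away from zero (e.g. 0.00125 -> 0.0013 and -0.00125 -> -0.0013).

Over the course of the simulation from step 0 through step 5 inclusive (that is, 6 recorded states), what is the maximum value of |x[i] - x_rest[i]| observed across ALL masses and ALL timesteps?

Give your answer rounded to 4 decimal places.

Answer: 1.3410

Derivation:
Step 0: x=[6.0000 9.0000 16.0000] v=[0.0000 0.0000 0.0000]
Step 1: x=[5.8750 9.2500 15.8750] v=[-0.5000 1.0000 -0.5000]
Step 2: x=[5.6484 9.7031 15.6484] v=[-0.9063 1.8125 -0.9063]
Step 3: x=[5.3628 10.2744 15.3628] v=[-1.1426 2.2852 -1.1426]
Step 4: x=[5.0716 10.8568 15.0716] v=[-1.1647 2.3294 -1.1647]
Step 5: x=[4.8295 11.3410 14.8295] v=[-0.9684 1.9368 -0.9684]
Max displacement = 1.3410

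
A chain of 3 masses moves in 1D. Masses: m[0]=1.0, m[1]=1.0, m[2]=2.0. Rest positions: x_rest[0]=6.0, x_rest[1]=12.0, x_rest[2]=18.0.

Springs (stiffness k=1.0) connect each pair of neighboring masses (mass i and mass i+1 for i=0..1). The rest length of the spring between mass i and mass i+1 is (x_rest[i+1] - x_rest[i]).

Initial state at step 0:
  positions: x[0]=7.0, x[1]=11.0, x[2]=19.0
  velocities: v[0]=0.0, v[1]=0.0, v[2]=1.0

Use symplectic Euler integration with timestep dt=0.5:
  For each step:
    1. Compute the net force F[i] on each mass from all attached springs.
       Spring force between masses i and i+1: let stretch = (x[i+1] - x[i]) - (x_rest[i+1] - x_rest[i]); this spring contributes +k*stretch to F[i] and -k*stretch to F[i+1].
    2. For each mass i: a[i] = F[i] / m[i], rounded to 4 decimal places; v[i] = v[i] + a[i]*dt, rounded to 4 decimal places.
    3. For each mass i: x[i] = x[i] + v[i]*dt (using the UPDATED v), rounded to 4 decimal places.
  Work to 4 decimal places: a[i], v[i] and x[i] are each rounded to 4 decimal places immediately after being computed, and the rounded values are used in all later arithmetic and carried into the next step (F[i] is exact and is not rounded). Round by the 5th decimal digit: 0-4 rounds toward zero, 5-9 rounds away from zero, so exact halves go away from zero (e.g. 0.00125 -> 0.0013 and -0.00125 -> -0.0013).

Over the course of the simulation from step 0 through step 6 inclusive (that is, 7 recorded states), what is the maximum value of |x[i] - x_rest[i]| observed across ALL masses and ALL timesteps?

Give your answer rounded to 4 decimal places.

Answer: 2.5265

Derivation:
Step 0: x=[7.0000 11.0000 19.0000] v=[0.0000 0.0000 1.0000]
Step 1: x=[6.5000 12.0000 19.2500] v=[-1.0000 2.0000 0.5000]
Step 2: x=[5.8750 13.4375 19.3438] v=[-1.2500 2.8750 0.1875]
Step 3: x=[5.6406 14.4610 19.4493] v=[-0.4688 2.0469 0.2110]
Step 4: x=[6.1113 14.5265 19.6813] v=[0.9414 0.1309 0.4640]
Step 5: x=[7.1858 13.7769 20.0190] v=[2.1490 -1.4993 0.6753]
Step 6: x=[8.4081 12.9400 20.3264] v=[2.4446 -1.6738 0.6148]
Max displacement = 2.5265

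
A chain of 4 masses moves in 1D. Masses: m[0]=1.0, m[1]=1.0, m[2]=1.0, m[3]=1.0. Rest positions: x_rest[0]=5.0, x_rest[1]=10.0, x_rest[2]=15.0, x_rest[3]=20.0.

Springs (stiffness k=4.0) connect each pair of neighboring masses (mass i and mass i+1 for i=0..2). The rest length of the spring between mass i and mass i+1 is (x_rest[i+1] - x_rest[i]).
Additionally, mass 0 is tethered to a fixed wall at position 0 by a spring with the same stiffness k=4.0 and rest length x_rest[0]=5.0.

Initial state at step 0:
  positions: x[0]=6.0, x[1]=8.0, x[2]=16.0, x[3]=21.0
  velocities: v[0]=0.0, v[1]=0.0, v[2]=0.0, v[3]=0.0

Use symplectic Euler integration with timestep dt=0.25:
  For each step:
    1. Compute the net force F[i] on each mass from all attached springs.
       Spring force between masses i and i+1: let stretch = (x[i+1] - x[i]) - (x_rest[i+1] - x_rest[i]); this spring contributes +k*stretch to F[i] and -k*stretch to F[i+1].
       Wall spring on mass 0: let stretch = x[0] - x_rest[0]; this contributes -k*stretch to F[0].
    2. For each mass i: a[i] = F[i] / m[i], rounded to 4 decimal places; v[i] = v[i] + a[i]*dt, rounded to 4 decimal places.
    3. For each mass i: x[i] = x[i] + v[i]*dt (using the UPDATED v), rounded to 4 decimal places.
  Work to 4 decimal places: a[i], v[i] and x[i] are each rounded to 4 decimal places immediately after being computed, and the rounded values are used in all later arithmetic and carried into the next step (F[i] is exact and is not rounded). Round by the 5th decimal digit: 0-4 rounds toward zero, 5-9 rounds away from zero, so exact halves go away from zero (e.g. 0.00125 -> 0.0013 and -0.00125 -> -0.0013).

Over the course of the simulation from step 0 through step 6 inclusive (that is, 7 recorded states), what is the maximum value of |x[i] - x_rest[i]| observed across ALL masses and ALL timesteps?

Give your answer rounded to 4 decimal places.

Answer: 2.0625

Derivation:
Step 0: x=[6.0000 8.0000 16.0000 21.0000] v=[0.0000 0.0000 0.0000 0.0000]
Step 1: x=[5.0000 9.5000 15.2500 21.0000] v=[-4.0000 6.0000 -3.0000 0.0000]
Step 2: x=[3.8750 11.3125 14.5000 20.8125] v=[-4.5000 7.2500 -3.0000 -0.7500]
Step 3: x=[3.6406 12.0625 14.5313 20.2969] v=[-0.9375 3.0000 0.1250 -2.0625]
Step 4: x=[4.6016 11.3242 15.3868 19.5899] v=[3.8438 -2.9531 3.4218 -2.8281]
Step 5: x=[6.0928 9.9209 16.2774 19.0821] v=[5.9648 -5.6131 3.5623 -2.0312]
Step 6: x=[7.0178 9.1497 16.2800 19.1231] v=[3.7001 -3.0847 0.0105 0.1641]
Max displacement = 2.0625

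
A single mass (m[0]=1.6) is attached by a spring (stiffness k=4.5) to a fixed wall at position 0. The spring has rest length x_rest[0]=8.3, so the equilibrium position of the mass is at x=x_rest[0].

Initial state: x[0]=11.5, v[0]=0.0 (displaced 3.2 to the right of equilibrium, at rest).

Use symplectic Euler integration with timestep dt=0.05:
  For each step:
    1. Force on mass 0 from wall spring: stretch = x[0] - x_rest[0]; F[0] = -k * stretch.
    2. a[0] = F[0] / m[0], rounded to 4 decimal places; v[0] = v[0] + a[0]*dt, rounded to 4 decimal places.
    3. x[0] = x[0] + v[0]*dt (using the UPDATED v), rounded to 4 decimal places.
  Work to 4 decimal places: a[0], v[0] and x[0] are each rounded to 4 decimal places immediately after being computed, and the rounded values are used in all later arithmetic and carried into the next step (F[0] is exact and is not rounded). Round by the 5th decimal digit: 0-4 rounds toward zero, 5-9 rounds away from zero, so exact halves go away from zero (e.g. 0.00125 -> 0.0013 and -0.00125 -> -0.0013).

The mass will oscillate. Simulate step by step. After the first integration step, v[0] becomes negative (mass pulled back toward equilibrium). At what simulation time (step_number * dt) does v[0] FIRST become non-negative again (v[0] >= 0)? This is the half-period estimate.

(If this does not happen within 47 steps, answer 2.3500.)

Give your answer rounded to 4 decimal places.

Step 0: x=[11.5000] v=[0.0000]
Step 1: x=[11.4775] v=[-0.4500]
Step 2: x=[11.4327] v=[-0.8968]
Step 3: x=[11.3658] v=[-1.3373]
Step 4: x=[11.2774] v=[-1.7684]
Step 5: x=[11.1680] v=[-2.1871]
Step 6: x=[11.0385] v=[-2.5904]
Step 7: x=[10.8897] v=[-2.9755]
Step 8: x=[10.7227] v=[-3.3397]
Step 9: x=[10.5387] v=[-3.6804]
Step 10: x=[10.3389] v=[-3.9952]
Step 11: x=[10.1248] v=[-4.2819]
Step 12: x=[9.8979] v=[-4.5385]
Step 13: x=[9.6597] v=[-4.7632]
Step 14: x=[9.4120] v=[-4.9544]
Step 15: x=[9.1565] v=[-5.1108]
Step 16: x=[8.8949] v=[-5.2312]
Step 17: x=[8.6292] v=[-5.3149]
Step 18: x=[8.3611] v=[-5.3612]
Step 19: x=[8.0926] v=[-5.3698]
Step 20: x=[7.8256] v=[-5.3406]
Step 21: x=[7.5619] v=[-5.2739]
Step 22: x=[7.3034] v=[-5.1701]
Step 23: x=[7.0519] v=[-5.0300]
Step 24: x=[6.8092] v=[-4.8545]
Step 25: x=[6.5770] v=[-4.6449]
Step 26: x=[6.3569] v=[-4.4026]
Step 27: x=[6.1504] v=[-4.1294]
Step 28: x=[5.9590] v=[-3.8271]
Step 29: x=[5.7841] v=[-3.4979]
Step 30: x=[5.6269] v=[-3.1441]
Step 31: x=[5.4885] v=[-2.7682]
Step 32: x=[5.3699] v=[-2.3728]
Step 33: x=[5.2719] v=[-1.9608]
Step 34: x=[5.1952] v=[-1.5350]
Step 35: x=[5.1403] v=[-1.0984]
Step 36: x=[5.1076] v=[-0.6541]
Step 37: x=[5.0973] v=[-0.2052]
Step 38: x=[5.1096] v=[0.2452]
First v>=0 after going negative at step 38, time=1.9000

Answer: 1.9000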